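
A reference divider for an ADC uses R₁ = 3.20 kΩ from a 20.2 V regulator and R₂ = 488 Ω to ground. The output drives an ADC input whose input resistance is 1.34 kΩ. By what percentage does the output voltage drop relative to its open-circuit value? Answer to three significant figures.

24.0 %

Unloaded V = 20.2 × 488/3688 = 2.673 V.
Loaded: R₂‖R_L = 357.7 Ω, giving V = 20.2 × 357.7/3558 = 2.031 V.
Drop = (2.673 − 2.031) / 2.673 = 24.0 %.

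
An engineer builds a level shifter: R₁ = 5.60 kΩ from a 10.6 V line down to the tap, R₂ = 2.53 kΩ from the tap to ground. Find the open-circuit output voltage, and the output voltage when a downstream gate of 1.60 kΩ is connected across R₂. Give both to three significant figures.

Unloaded: 3.30 V; loaded: 1.58 V

Open-circuit: V = 10.6 × 2.53/(5.60 + 2.53) = 3.30 V.
With the load, R₂ becomes R₂‖R_L = 0.9801 kΩ, so V = 10.6 × 0.9801/6.580 = 1.58 V.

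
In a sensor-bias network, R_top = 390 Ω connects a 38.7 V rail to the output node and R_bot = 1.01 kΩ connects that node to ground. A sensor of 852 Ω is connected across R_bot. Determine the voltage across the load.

The load sits in parallel with R_bot: R_bot‖R_L = (1010 × 852) / (1010 + 852) = 462.1 Ω.
V_out = 38.7 × 462.1 / (390 + 462.1) = 38.7 × 462.1/852.1 = 21.0 V.
(Unloaded it would have been 27.9 V.)

V_out ≈ 21.0 V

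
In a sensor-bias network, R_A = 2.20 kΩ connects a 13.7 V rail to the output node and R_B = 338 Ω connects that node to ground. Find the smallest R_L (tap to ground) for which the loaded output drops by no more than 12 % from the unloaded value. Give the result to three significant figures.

R_L(min) ≈ 2.15 kΩ

Output resistance R_th = R_A‖R_B = (2200 × 338)/2538 = 293.0 Ω.
The fractional drop is R_th/(R_th + R_L); requiring this ≤ 0.120 gives R_L ≥ R_th(1/0.120 − 1) = 293.0 × 7.333 = 2.15 kΩ.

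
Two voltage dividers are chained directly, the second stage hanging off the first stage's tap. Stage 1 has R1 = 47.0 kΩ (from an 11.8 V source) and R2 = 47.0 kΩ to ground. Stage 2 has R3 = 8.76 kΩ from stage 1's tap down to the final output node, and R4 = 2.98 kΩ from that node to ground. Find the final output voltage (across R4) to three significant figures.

Stage 2 presents R3+R4 = 11.74 kΩ as a load on stage 1's tap.
Stage 1's lower leg becomes R2‖(R3+R4) = 9.394 kΩ, so V_mid = 11.8 × 9.394/56.39 = 1.966 V.
Stage 2 is itself unloaded: V_out = V_mid × R4/(R3+R4) = 1.966 × 2.98/11.74 = 0.499 V.

V_out ≈ 0.499 V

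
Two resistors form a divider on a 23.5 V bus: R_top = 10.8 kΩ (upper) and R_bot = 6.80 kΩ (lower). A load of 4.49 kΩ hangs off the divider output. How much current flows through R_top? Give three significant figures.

I ≈ 1.74 mA

R_bot‖R_L = 2.704 kΩ, so the source sees R_top + R_bot‖R_L = 13.50 kΩ.
I = 23.5 V / 13.50 kΩ = 1.74 mA.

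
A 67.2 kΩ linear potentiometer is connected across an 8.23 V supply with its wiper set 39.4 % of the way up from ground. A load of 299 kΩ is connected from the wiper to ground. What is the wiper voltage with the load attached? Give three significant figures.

V ≈ 3.08 V

The wiper splits the pot into (1−α)R = 40.72 kΩ above and αR = 26.48 kΩ below.
Lower section ‖ load = 24.32 kΩ.
V_wiper = 8.23 × 24.32/(40.72 + 24.32) = 3.08 V.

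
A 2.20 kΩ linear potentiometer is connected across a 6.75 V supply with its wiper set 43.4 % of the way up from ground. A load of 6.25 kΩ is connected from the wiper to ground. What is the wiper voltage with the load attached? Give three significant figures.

V ≈ 2.70 V

The wiper splits the pot into (1−α)R = 1245 Ω above and αR = 954.8 Ω below.
Lower section ‖ load = 828.3 Ω.
V_wiper = 6.75 × 828.3/(1245 + 828.3) = 2.70 V.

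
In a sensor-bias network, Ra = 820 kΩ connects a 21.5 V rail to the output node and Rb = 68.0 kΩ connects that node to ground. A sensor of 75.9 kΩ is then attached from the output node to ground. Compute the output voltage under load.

The load sits in parallel with Rb: Rb‖R_L = (68.0 × 75.9) / (68.0 + 75.9) = 35.87 kΩ.
V_out = 21.5 × 35.87 / (820 + 35.87) = 21.5 × 35.87/855.9 = 0.901 V.

V_out ≈ 0.901 V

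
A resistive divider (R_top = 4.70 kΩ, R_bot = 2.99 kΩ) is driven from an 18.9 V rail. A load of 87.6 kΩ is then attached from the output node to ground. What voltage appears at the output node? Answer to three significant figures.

The load sits in parallel with R_bot: R_bot‖R_L = (2.99 × 87.6) / (2.99 + 87.6) = 2.891 kΩ.
V_out = 18.9 × 2.891 / (4.70 + 2.891) = 18.9 × 2.891/7.591 = 7.20 V.

V_out ≈ 7.20 V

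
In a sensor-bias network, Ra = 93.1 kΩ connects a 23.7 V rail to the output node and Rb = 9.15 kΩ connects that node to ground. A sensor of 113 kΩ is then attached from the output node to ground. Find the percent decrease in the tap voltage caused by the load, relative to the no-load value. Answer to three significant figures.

6.87 %

The divider's output (Thévenin) resistance is Ra‖Rb = 8.331 kΩ.
Fractional drop under load = R_th/(R_th + R_L) = 8.331 / (8.331 + 113) = 0.06866.
So the output falls by 6.87 %.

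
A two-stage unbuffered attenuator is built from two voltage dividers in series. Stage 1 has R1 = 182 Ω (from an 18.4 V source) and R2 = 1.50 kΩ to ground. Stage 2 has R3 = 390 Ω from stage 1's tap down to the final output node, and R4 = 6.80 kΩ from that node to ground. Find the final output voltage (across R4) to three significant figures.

V_out ≈ 15.2 V

Stage 2 presents R3+R4 = 7190 Ω as a load on stage 1's tap.
Stage 1's lower leg becomes R2‖(R3+R4) = 1241 Ω, so V_mid = 18.4 × 1241/1423 = 16.05 V.
Stage 2 is itself unloaded: V_out = V_mid × R4/(R3+R4) = 16.05 × 6800/7190 = 15.2 V.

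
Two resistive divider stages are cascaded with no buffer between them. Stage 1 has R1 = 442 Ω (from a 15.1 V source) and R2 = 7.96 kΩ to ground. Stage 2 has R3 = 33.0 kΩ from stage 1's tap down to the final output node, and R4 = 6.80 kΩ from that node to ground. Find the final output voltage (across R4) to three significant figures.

Stage 2 presents R3+R4 = 39800 Ω as a load on stage 1's tap.
Stage 1's lower leg becomes R2‖(R3+R4) = 6633 Ω, so V_mid = 15.1 × 6633/7075 = 14.16 V.
Stage 2 is itself unloaded: V_out = V_mid × R4/(R3+R4) = 14.16 × 6800/39800 = 2.42 V.

V_out ≈ 2.42 V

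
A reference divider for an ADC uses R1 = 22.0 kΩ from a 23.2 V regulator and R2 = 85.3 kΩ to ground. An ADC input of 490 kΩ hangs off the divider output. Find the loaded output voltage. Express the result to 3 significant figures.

The load sits in parallel with R2: R2‖R_L = (85.3 × 490) / (85.3 + 490) = 72.65 kΩ.
V_out = 23.2 × 72.65 / (22.0 + 72.65) = 23.2 × 72.65/94.65 = 17.8 V.
(Unloaded it would have been 18.4 V.)

V_out ≈ 17.8 V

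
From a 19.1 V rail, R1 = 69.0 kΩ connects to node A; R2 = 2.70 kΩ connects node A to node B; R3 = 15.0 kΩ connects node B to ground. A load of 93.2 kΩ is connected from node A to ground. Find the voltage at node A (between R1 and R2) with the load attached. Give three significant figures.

V ≈ 3.39 V

Below node A the series string R2+R3 = 17.70 kΩ sits in parallel with the 93.2 kΩ load: 14.88 kΩ.
V_A = 19.1 × 14.88/(69.0 + 14.88) = 3.39 V.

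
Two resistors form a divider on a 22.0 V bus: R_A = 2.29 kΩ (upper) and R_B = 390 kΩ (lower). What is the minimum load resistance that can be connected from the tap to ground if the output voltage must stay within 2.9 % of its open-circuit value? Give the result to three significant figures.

R_L(min) ≈ 76.2 kΩ

Output resistance R_th = R_A‖R_B = (2.29 × 390)/392.3 = 2.277 kΩ.
The fractional drop is R_th/(R_th + R_L); requiring this ≤ 0.0290 gives R_L ≥ R_th(1/0.0290 − 1) = 2.277 × 33.48 = 76.2 kΩ.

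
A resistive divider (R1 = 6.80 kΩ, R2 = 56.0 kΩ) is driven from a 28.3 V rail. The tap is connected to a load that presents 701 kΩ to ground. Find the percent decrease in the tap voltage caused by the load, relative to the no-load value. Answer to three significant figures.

The divider's output (Thévenin) resistance is R1‖R2 = 6.064 kΩ.
Fractional drop under load = R_th/(R_th + R_L) = 6.064 / (6.064 + 701) = 0.008576.
So the output falls by 0.858 %.

0.858 %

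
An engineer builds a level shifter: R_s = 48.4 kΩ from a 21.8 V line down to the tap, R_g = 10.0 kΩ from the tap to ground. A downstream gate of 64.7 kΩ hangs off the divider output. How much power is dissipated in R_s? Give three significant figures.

P ≈ 7.06 mW

Total resistance from the source is R_s + (R_g‖R_L) = 57.06 kΩ, so I = 21.8/57.06 kΩ = 0.3820 mA.
P = I²·R_s = (0.3820 mA)² × 48.4 kΩ = 7.06 mW.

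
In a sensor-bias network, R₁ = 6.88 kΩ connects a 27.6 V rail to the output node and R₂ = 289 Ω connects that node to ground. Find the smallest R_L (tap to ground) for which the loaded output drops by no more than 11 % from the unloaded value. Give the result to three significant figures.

R_L(min) ≈ 2.24 kΩ

Output resistance R_th = R₁‖R₂ = (6880 × 289)/7169 = 277.3 Ω.
The fractional drop is R_th/(R_th + R_L); requiring this ≤ 0.110 gives R_L ≥ R_th(1/0.110 − 1) = 277.3 × 8.091 = 2.24 kΩ.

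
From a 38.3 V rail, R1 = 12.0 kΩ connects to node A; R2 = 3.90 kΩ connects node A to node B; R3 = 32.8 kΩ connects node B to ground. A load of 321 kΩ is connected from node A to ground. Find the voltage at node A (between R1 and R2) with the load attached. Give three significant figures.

V ≈ 28.1 V

Below node A the series string R2+R3 = 36.70 kΩ sits in parallel with the 321 kΩ load: 32.93 kΩ.
V_A = 38.3 × 32.93/(12.0 + 32.93) = 28.1 V.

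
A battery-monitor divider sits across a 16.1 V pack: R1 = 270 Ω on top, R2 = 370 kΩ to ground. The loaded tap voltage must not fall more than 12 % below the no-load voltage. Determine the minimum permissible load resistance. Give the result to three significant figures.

Output resistance R_th = R1‖R2 = (270 × 370000)/370300 = 269.8 Ω.
The fractional drop is R_th/(R_th + R_L); requiring this ≤ 0.120 gives R_L ≥ R_th(1/0.120 − 1) = 269.8 × 7.333 = 1.98 kΩ.

R_L(min) ≈ 1.98 kΩ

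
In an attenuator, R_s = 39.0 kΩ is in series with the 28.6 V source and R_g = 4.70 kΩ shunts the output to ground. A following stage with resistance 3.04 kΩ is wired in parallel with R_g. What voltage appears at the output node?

The load sits in parallel with R_g: R_g‖R_L = (4.70 × 3.04) / (4.70 + 3.04) = 1.846 kΩ.
V_out = 28.6 × 1.846 / (39.0 + 1.846) = 28.6 × 1.846/40.85 = 1.29 V.
(Unloaded it would have been 3.08 V.)

V_out ≈ 1.29 V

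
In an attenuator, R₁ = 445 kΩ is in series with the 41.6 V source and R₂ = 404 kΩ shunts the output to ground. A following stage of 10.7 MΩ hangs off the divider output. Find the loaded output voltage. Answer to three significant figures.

V_out ≈ 19.4 V

The load sits in parallel with R₂: R₂‖R_L = (404 × 10700) / (404 + 10700) = 389.3 kΩ.
V_out = 41.6 × 389.3 / (445 + 389.3) = 41.6 × 389.3/834.3 = 19.4 V.
(Unloaded it would have been 19.8 V.)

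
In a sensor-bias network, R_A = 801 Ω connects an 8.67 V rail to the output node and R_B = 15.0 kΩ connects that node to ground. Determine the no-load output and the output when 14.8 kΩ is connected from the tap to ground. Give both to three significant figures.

Unloaded: 8.23 V; loaded: 7.83 V

Open-circuit: V = 8.67 × 15000/(801 + 15000) = 8.23 V.
With the load, R_B becomes R_B‖R_L = 7450 Ω, so V = 8.67 × 7450/8251 = 7.83 V.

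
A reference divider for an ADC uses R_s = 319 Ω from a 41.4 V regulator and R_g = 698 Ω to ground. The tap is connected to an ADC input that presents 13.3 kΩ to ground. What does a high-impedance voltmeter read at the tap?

V_out ≈ 28.0 V

The load sits in parallel with R_g: R_g‖R_L = (698 × 13300) / (698 + 13300) = 663.2 Ω.
V_out = 41.4 × 663.2 / (319 + 663.2) = 41.4 × 663.2/982.2 = 28.0 V.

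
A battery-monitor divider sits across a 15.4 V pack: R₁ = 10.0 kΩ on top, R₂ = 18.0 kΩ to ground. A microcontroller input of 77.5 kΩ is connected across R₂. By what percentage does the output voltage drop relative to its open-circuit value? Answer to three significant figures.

7.66 %

The divider's output (Thévenin) resistance is R₁‖R₂ = 6.429 kΩ.
Fractional drop under load = R_th/(R_th + R_L) = 6.429 / (6.429 + 77.5) = 0.07660.
So the output falls by 7.66 %.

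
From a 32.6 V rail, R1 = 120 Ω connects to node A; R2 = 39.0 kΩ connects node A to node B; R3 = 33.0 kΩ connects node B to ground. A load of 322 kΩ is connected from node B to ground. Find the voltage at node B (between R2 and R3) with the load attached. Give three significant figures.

V ≈ 14.1 V

At node B, R3 is in parallel with the load: R3‖R_L = 29930 Ω.
Below node A the resistance is R2 + (R3‖R_L) = 68930 Ω, so V_A = 32.6 × 68930/69050 = 32.54 V.
Then V_B = V_A × (R3‖R_L)/(R2 + R3‖R_L) = 32.54 × 29930/68930 = 14.1 V.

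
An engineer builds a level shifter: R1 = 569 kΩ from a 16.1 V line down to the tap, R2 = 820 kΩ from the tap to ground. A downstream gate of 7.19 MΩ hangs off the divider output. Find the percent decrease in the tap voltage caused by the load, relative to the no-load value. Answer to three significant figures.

The divider's output (Thévenin) resistance is R1‖R2 = 335.9 kΩ.
Fractional drop under load = R_th/(R_th + R_L) = 335.9 / (335.9 + 7190) = 0.04463.
So the output falls by 4.46 %.

4.46 %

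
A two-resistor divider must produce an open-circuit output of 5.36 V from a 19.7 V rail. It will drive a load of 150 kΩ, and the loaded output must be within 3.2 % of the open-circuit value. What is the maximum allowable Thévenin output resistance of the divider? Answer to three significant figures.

R_th ≤ 4.96 kΩ

Loading drop = R_th/(R_th + R_L) ≤ 0.0320, so R_th ≤ R_L · ε/(1−ε) = 150 kΩ × 0.0320/0.9680 = 4.96 kΩ.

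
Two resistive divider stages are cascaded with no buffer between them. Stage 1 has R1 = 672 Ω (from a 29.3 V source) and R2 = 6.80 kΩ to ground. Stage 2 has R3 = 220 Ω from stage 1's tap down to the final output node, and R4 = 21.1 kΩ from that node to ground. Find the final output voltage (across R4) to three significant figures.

V_out ≈ 25.7 V

Stage 2 presents R3+R4 = 21320 Ω as a load on stage 1's tap.
Stage 1's lower leg becomes R2‖(R3+R4) = 5156 Ω, so V_mid = 29.3 × 5156/5828 = 25.92 V.
Stage 2 is itself unloaded: V_out = V_mid × R4/(R3+R4) = 25.92 × 21100/21320 = 25.7 V.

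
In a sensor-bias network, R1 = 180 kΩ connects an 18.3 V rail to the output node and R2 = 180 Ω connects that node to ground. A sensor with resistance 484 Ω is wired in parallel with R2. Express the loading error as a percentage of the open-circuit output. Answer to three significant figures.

Unloaded V = 18.3 × 180/180200 = 0.01828 V.
Loaded: R2‖R_L = 131.2 Ω, giving V = 18.3 × 131.2/180100 = 0.01333 V.
Drop = (0.01828 − 0.01333) / 0.01828 = 27.1 %.

27.1 %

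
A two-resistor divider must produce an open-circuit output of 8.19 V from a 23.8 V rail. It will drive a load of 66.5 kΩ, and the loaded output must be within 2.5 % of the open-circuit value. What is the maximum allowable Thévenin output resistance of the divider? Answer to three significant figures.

Loading drop = R_th/(R_th + R_L) ≤ 0.0250, so R_th ≤ R_L · ε/(1−ε) = 66.5 kΩ × 0.0250/0.9750 = 1.71 kΩ.
(Any R1, R2 with R2/(R1+R2) = 0.344 and R1‖R2 ≤ 1.71 kΩ will meet the spec.)

R_th ≤ 1.71 kΩ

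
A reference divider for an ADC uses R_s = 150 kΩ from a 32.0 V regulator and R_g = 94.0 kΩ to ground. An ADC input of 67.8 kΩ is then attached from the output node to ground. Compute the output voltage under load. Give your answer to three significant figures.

V_out ≈ 6.66 V

The load sits in parallel with R_g: R_g‖R_L = (94.0 × 67.8) / (94.0 + 67.8) = 39.39 kΩ.
V_out = 32.0 × 39.39 / (150 + 39.39) = 32.0 × 39.39/189.4 = 6.66 V.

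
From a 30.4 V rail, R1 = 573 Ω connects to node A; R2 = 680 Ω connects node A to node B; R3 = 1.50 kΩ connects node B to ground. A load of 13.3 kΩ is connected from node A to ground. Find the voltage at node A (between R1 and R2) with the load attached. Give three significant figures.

Below node A the series string R2+R3 = 2180 Ω sits in parallel with the 13300 Ω load: 1873 Ω.
V_A = 30.4 × 1873/(573 + 1873) = 23.3 V.

V ≈ 23.3 V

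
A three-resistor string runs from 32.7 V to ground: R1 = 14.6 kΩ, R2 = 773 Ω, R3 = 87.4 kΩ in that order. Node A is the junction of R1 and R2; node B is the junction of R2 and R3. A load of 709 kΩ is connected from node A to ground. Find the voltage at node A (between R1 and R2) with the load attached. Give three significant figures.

Below node A the series string R2+R3 = 88170 Ω sits in parallel with the 709000 Ω load: 78420 Ω.
V_A = 32.7 × 78420/(14600 + 78420) = 27.6 V.

V ≈ 27.6 V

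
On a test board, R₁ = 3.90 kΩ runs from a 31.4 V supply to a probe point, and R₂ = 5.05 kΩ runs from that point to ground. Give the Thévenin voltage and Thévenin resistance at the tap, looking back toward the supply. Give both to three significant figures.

V_th is the open-circuit tap voltage: 31.4 × 5.05/(3.90 + 5.05) = 17.7 V.
With the supply zeroed, R₁ and R₂ appear in parallel from the tap: R_th = R₁‖R₂ = (3.90 × 5.05)/8.950 = 2.20 kΩ.

V_th = 17.7 V, R_th = 2.20 kΩ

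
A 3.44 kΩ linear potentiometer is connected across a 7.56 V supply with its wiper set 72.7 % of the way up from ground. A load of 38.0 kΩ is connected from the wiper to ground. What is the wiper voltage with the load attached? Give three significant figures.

V ≈ 5.40 V

The wiper splits the pot into (1−α)R = 939.1 Ω above and αR = 2501 Ω below.
Lower section ‖ load = 2346 Ω.
V_wiper = 7.56 × 2346/(939.1 + 2346) = 5.40 V.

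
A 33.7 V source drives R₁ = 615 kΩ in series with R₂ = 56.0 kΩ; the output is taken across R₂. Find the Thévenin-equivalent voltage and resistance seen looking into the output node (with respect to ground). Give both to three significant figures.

V_th = 2.81 V, R_th = 51.3 kΩ

V_th is the open-circuit tap voltage: 33.7 × 56.0/(615 + 56.0) = 2.81 V.
With the supply zeroed, R₁ and R₂ appear in parallel from the tap: R_th = R₁‖R₂ = (615 × 56.0)/671.0 = 51.3 kΩ.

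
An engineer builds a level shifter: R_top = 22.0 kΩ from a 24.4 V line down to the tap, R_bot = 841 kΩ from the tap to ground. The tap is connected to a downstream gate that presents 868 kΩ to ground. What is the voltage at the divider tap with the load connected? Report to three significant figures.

The load sits in parallel with R_bot: R_bot‖R_L = (841 × 868) / (841 + 868) = 427.1 kΩ.
V_out = 24.4 × 427.1 / (22.0 + 427.1) = 24.4 × 427.1/449.1 = 23.2 V.

V_out ≈ 23.2 V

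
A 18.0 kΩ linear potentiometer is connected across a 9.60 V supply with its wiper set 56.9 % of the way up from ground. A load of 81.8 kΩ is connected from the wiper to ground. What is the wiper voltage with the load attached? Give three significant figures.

The wiper splits the pot into (1−α)R = 7.758 kΩ above and αR = 10.24 kΩ below.
Lower section ‖ load = 9.102 kΩ.
V_wiper = 9.60 × 9.102/(7.758 + 9.102) = 5.18 V.

V ≈ 5.18 V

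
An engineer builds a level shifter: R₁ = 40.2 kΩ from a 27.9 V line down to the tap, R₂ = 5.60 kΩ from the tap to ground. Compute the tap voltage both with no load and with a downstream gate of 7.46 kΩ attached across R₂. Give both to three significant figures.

Open-circuit: V = 27.9 × 5.60/(40.2 + 5.60) = 3.41 V.
With the load, R₂ becomes R₂‖R_L = 3.199 kΩ, so V = 27.9 × 3.199/43.40 = 2.06 V.

Unloaded: 3.41 V; loaded: 2.06 V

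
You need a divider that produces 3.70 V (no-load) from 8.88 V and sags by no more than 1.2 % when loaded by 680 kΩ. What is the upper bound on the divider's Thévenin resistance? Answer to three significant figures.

R_th ≤ 8.26 kΩ

Loading drop = R_th/(R_th + R_L) ≤ 0.0120, so R_th ≤ R_L · ε/(1−ε) = 680 kΩ × 0.0120/0.9880 = 8.26 kΩ.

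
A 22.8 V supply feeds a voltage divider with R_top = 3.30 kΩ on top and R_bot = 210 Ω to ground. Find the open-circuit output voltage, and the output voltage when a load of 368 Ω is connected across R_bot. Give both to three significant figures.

Unloaded: 1.36 V; loaded: 0.888 V

Open-circuit: V = 22.8 × 210/(3300 + 210) = 1.36 V.
With the load, R_bot becomes R_bot‖R_L = 133.7 Ω, so V = 22.8 × 133.7/3434 = 0.888 V.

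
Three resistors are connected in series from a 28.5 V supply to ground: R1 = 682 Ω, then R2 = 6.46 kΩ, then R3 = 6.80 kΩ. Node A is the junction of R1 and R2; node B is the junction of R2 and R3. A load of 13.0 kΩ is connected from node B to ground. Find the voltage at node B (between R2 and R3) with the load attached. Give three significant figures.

V ≈ 11.0 V

At node B, R3 is in parallel with the load: R3‖R_L = 4465 Ω.
Below node A the resistance is R2 + (R3‖R_L) = 10920 Ω, so V_A = 28.5 × 10920/11610 = 26.83 V.
Then V_B = V_A × (R3‖R_L)/(R2 + R3‖R_L) = 26.83 × 4465/10920 = 11.0 V.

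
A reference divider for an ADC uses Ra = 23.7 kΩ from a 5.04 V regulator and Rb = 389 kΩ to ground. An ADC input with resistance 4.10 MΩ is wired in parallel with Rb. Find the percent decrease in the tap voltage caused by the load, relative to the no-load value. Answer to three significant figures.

0.542 %

The divider's output (Thévenin) resistance is Ra‖Rb = 22.34 kΩ.
Fractional drop under load = R_th/(R_th + R_L) = 22.34 / (22.34 + 4100) = 0.005419.
So the output falls by 0.542 %.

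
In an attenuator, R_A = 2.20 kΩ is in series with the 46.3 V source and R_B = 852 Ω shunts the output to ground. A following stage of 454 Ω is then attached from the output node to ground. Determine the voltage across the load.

V_out ≈ 5.49 V

The load sits in parallel with R_B: R_B‖R_L = (852 × 454) / (852 + 454) = 296.2 Ω.
V_out = 46.3 × 296.2 / (2200 + 296.2) = 46.3 × 296.2/2496 = 5.49 V.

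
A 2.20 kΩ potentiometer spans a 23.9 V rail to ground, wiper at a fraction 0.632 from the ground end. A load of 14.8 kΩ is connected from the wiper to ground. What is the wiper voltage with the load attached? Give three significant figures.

The wiper splits the pot into (1−α)R = 809.6 Ω above and αR = 1390 Ω below.
Lower section ‖ load = 1271 Ω.
V_wiper = 23.9 × 1271/(809.6 + 1271) = 14.6 V.

V ≈ 14.6 V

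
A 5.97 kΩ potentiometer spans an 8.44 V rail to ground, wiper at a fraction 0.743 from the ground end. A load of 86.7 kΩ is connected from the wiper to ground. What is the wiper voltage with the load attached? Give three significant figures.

V ≈ 6.19 V

The wiper splits the pot into (1−α)R = 1.534 kΩ above and αR = 4.436 kΩ below.
Lower section ‖ load = 4.220 kΩ.
V_wiper = 8.44 × 4.220/(1.534 + 4.220) = 6.19 V.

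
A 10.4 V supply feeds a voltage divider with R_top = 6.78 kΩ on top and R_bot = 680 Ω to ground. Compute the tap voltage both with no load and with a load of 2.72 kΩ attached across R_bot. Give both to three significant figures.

Unloaded: 0.948 V; loaded: 0.772 V

Open-circuit: V = 10.4 × 680/(6780 + 680) = 0.948 V.
With the load, R_bot becomes R_bot‖R_L = 544.0 Ω, so V = 10.4 × 544.0/7324 = 0.772 V.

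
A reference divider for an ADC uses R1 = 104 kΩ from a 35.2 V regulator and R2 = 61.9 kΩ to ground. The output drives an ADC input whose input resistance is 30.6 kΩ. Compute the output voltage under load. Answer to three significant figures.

The load sits in parallel with R2: R2‖R_L = (61.9 × 30.6) / (61.9 + 30.6) = 20.48 kΩ.
V_out = 35.2 × 20.48 / (104 + 20.48) = 35.2 × 20.48/124.5 = 5.79 V.

V_out ≈ 5.79 V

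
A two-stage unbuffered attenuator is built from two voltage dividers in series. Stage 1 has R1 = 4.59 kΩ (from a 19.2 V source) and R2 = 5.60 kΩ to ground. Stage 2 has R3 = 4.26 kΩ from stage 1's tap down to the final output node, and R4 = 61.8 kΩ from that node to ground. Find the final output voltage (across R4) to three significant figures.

V_out ≈ 9.51 V

Stage 2 presents R3+R4 = 66.06 kΩ as a load on stage 1's tap.
Stage 1's lower leg becomes R2‖(R3+R4) = 5.162 kΩ, so V_mid = 19.2 × 5.162/9.752 = 10.16 V.
Stage 2 is itself unloaded: V_out = V_mid × R4/(R3+R4) = 10.16 × 61.8/66.06 = 9.51 V.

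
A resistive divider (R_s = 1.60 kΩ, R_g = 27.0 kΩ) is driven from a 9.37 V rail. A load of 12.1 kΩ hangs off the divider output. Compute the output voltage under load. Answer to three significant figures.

The load sits in parallel with R_g: R_g‖R_L = (27.0 × 12.1) / (27.0 + 12.1) = 8.355 kΩ.
V_out = 9.37 × 8.355 / (1.60 + 8.355) = 9.37 × 8.355/9.955 = 7.86 V.

V_out ≈ 7.86 V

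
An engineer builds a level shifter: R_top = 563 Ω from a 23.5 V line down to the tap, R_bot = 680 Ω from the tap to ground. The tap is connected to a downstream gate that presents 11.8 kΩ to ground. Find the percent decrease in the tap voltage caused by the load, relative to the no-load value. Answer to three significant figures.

2.54 %

The divider's output (Thévenin) resistance is R_top‖R_bot = 308.0 Ω.
Fractional drop under load = R_th/(R_th + R_L) = 308.0 / (308.0 + 11800) = 0.02544.
So the output falls by 2.54 %.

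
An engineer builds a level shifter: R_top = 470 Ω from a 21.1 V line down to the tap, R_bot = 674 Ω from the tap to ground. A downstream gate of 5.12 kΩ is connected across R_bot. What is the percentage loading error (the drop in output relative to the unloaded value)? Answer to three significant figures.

The divider's output (Thévenin) resistance is R_top‖R_bot = 276.9 Ω.
Fractional drop under load = R_th/(R_th + R_L) = 276.9 / (276.9 + 5120) = 0.05131.
So the output falls by 5.13 %.

5.13 %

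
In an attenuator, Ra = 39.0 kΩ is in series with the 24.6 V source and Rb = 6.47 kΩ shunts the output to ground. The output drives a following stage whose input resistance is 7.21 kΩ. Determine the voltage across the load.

The load sits in parallel with Rb: Rb‖R_L = (6.47 × 7.21) / (6.47 + 7.21) = 3.410 kΩ.
V_out = 24.6 × 3.410 / (39.0 + 3.410) = 24.6 × 3.410/42.41 = 1.98 V.

V_out ≈ 1.98 V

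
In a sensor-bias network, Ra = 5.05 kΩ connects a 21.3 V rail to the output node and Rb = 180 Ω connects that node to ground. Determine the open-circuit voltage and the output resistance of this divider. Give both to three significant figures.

V_th is the open-circuit tap voltage: 21.3 × 180/(5050 + 180) = 0.733 V.
With the supply zeroed, Ra and Rb appear in parallel from the tap: R_th = Ra‖Rb = (5050 × 180)/5230 = 174 Ω.

V_th = 0.733 V, R_th = 174 Ω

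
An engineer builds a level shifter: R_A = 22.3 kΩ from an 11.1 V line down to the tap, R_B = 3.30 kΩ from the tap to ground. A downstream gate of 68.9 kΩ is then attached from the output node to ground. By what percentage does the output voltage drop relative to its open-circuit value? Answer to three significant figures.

4.01 %

The divider's output (Thévenin) resistance is R_A‖R_B = 2.875 kΩ.
Fractional drop under load = R_th/(R_th + R_L) = 2.875 / (2.875 + 68.9) = 0.04005.
So the output falls by 4.01 %.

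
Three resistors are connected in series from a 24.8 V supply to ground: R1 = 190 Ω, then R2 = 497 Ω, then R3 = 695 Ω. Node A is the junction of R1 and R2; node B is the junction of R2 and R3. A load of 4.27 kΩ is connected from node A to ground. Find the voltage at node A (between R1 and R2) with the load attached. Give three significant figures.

Below node A the series string R2+R3 = 1192 Ω sits in parallel with the 4270 Ω load: 931.9 Ω.
V_A = 24.8 × 931.9/(190 + 931.9) = 20.6 V.

V ≈ 20.6 V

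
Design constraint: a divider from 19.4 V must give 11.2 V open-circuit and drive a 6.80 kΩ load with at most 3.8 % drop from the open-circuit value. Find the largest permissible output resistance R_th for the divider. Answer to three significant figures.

Loading drop = R_th/(R_th + R_L) ≤ 0.0380, so R_th ≤ R_L · ε/(1−ε) = 6.80 kΩ × 0.0380/0.9620 = 269 Ω.
(Any R1, R2 with R2/(R1+R2) = 0.577 and R1‖R2 ≤ 269 Ω will meet the spec.)

R_th ≤ 269 Ω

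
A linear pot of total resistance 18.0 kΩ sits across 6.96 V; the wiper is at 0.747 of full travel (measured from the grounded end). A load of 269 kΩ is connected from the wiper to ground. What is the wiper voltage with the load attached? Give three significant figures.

V ≈ 5.13 V

The wiper splits the pot into (1−α)R = 4.554 kΩ above and αR = 13.45 kΩ below.
Lower section ‖ load = 12.81 kΩ.
V_wiper = 6.96 × 12.81/(4.554 + 12.81) = 5.13 V.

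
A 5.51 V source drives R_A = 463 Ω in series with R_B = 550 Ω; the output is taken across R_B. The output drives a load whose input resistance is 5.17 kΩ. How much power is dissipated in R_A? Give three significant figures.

P ≈ 15.2 mW

Total resistance from the source is R_A + (R_B‖R_L) = 960.1 Ω, so I = 5.51/960.1 Ω = 5.739 mA.
P = I²·R_A = (5.739 mA)² × 463 Ω = 15.2 mW.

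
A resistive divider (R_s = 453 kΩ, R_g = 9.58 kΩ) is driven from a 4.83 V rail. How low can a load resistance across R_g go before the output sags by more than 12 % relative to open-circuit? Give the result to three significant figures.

R_L(min) ≈ 68.8 kΩ

Output resistance R_th = R_s‖R_g = (453 × 9.58)/462.6 = 9.382 kΩ.
The fractional drop is R_th/(R_th + R_L); requiring this ≤ 0.120 gives R_L ≥ R_th(1/0.120 − 1) = 9.382 × 7.333 = 68.8 kΩ.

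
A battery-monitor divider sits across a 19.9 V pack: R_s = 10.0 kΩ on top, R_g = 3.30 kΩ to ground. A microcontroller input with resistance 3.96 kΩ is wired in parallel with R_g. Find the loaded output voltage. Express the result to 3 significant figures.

V_out ≈ 3.04 V

The load sits in parallel with R_g: R_g‖R_L = (3.30 × 3.96) / (3.30 + 3.96) = 1.800 kΩ.
V_out = 19.9 × 1.800 / (10.0 + 1.800) = 19.9 × 1.800/11.80 = 3.04 V.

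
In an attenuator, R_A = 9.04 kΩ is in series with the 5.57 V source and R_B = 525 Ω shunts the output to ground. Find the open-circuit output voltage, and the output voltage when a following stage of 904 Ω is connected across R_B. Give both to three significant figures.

Unloaded: 0.306 V; loaded: 0.197 V

Open-circuit: V = 5.57 × 525/(9040 + 525) = 0.306 V.
With the load, R_B becomes R_B‖R_L = 332.1 Ω, so V = 5.57 × 332.1/9372 = 0.197 V.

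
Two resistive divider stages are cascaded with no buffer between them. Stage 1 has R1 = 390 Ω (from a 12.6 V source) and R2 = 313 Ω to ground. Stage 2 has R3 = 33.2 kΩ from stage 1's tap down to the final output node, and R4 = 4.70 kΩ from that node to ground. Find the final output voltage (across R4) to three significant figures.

V_out ≈ 0.693 V

Stage 2 presents R3+R4 = 37900 Ω as a load on stage 1's tap.
Stage 1's lower leg becomes R2‖(R3+R4) = 310.4 Ω, so V_mid = 12.6 × 310.4/700.4 = 5.584 V.
Stage 2 is itself unloaded: V_out = V_mid × R4/(R3+R4) = 5.584 × 4700/37900 = 0.693 V.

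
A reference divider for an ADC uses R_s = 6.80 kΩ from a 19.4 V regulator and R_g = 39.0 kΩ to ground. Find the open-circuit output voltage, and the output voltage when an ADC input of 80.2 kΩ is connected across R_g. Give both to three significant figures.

Unloaded: 16.5 V; loaded: 15.4 V

Open-circuit: V = 19.4 × 39.0/(6.80 + 39.0) = 16.5 V.
With the load, R_g becomes R_g‖R_L = 26.24 kΩ, so V = 19.4 × 26.24/33.04 = 15.4 V.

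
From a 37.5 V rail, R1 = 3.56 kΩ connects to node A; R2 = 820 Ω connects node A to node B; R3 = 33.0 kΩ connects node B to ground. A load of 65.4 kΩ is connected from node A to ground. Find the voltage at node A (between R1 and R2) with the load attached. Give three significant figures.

V ≈ 32.3 V

Below node A the series string R2+R3 = 33820 Ω sits in parallel with the 65400 Ω load: 22290 Ω.
V_A = 37.5 × 22290/(3560 + 22290) = 32.3 V.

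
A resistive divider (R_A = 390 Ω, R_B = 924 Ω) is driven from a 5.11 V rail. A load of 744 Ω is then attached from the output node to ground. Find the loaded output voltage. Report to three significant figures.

The load sits in parallel with R_B: R_B‖R_L = (924 × 744) / (924 + 744) = 412.1 Ω.
V_out = 5.11 × 412.1 / (390 + 412.1) = 5.11 × 412.1/802.1 = 2.63 V.
(Unloaded it would have been 3.59 V.)

V_out ≈ 2.63 V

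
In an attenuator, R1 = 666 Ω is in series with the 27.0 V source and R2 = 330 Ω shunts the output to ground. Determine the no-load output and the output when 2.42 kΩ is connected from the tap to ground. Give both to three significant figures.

Unloaded: 8.95 V; loaded: 8.20 V

Open-circuit: V = 27.0 × 330/(666 + 330) = 8.95 V.
With the load, R2 becomes R2‖R_L = 290.4 Ω, so V = 27.0 × 290.4/956.4 = 8.20 V.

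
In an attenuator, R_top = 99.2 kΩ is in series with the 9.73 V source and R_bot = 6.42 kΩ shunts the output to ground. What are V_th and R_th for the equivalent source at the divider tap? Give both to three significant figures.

V_th is the open-circuit tap voltage: 9.73 × 6.42/(99.2 + 6.42) = 0.591 V.
With the supply zeroed, R_top and R_bot appear in parallel from the tap: R_th = R_top‖R_bot = (99.2 × 6.42)/105.6 = 6.03 kΩ.

V_th = 0.591 V, R_th = 6.03 kΩ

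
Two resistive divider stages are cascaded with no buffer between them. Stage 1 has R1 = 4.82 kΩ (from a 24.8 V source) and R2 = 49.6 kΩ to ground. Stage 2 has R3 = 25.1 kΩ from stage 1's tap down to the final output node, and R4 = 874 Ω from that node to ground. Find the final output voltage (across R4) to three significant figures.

Stage 2 presents R3+R4 = 25970 Ω as a load on stage 1's tap.
Stage 1's lower leg becomes R2‖(R3+R4) = 17050 Ω, so V_mid = 24.8 × 17050/21870 = 19.33 V.
Stage 2 is itself unloaded: V_out = V_mid × R4/(R3+R4) = 19.33 × 874/25970 = 0.651 V.

V_out ≈ 0.651 V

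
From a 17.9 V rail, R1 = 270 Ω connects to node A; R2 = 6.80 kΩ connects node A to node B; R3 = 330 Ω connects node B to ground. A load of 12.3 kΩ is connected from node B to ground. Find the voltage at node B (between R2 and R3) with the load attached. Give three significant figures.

V ≈ 0.778 V

At node B, R3 is in parallel with the load: R3‖R_L = 321.4 Ω.
Below node A the resistance is R2 + (R3‖R_L) = 7121 Ω, so V_A = 17.9 × 7121/7391 = 17.25 V.
Then V_B = V_A × (R3‖R_L)/(R2 + R3‖R_L) = 17.25 × 321.4/7121 = 0.778 V.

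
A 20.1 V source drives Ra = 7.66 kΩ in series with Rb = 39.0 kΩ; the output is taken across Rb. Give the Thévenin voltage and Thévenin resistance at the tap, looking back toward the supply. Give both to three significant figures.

V_th = 16.8 V, R_th = 6.40 kΩ

V_th is the open-circuit tap voltage: 20.1 × 39.0/(7.66 + 39.0) = 16.8 V.
With the supply zeroed, Ra and Rb appear in parallel from the tap: R_th = Ra‖Rb = (7.66 × 39.0)/46.66 = 6.40 kΩ.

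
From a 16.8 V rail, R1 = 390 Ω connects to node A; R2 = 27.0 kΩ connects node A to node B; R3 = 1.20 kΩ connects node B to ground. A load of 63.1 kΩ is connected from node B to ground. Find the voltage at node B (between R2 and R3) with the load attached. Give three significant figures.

At node B, R3 is in parallel with the load: R3‖R_L = 1178 Ω.
Below node A the resistance is R2 + (R3‖R_L) = 28180 Ω, so V_A = 16.8 × 28180/28570 = 16.57 V.
Then V_B = V_A × (R3‖R_L)/(R2 + R3‖R_L) = 16.57 × 1178/28180 = 0.693 V.

V ≈ 0.693 V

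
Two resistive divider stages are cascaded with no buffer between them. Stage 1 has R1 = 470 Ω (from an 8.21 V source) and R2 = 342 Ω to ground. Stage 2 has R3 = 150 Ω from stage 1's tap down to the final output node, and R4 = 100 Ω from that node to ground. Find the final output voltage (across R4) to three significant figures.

Stage 2 presents R3+R4 = 250.0 Ω as a load on stage 1's tap.
Stage 1's lower leg becomes R2‖(R3+R4) = 144.4 Ω, so V_mid = 8.21 × 144.4/614.4 = 1.930 V.
Stage 2 is itself unloaded: V_out = V_mid × R4/(R3+R4) = 1.930 × 100/250.0 = 0.772 V.

V_out ≈ 0.772 V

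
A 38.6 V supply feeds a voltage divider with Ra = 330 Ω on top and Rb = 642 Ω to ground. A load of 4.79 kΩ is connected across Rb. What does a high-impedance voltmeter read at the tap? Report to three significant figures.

The load sits in parallel with Rb: Rb‖R_L = (642 × 4790) / (642 + 4790) = 566.1 Ω.
V_out = 38.6 × 566.1 / (330 + 566.1) = 38.6 × 566.1/896.1 = 24.4 V.
(Unloaded it would have been 25.5 V.)

V_out ≈ 24.4 V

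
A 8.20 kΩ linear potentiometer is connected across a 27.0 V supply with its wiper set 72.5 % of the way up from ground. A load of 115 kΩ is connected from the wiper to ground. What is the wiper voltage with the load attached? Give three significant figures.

The wiper splits the pot into (1−α)R = 2.255 kΩ above and αR = 5.945 kΩ below.
Lower section ‖ load = 5.653 kΩ.
V_wiper = 27.0 × 5.653/(2.255 + 5.653) = 19.3 V.

V ≈ 19.3 V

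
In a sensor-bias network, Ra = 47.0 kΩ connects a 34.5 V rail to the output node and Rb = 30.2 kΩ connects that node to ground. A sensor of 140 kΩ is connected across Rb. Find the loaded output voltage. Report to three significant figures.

V_out ≈ 11.9 V

The load sits in parallel with Rb: Rb‖R_L = (30.2 × 140) / (30.2 + 140) = 24.84 kΩ.
V_out = 34.5 × 24.84 / (47.0 + 24.84) = 34.5 × 24.84/71.84 = 11.9 V.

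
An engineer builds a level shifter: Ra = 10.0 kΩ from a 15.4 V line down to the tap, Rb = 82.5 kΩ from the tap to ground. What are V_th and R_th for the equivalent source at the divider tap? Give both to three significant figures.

V_th is the open-circuit tap voltage: 15.4 × 82.5/(10.0 + 82.5) = 13.7 V.
With the supply zeroed, Ra and Rb appear in parallel from the tap: R_th = Ra‖Rb = (10.0 × 82.5)/92.50 = 8.92 kΩ.

V_th = 13.7 V, R_th = 8.92 kΩ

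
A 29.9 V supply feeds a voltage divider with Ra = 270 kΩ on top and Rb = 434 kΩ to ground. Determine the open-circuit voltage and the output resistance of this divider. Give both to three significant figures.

V_th = 18.4 V, R_th = 166 kΩ

V_th is the open-circuit tap voltage: 29.9 × 434/(270 + 434) = 18.4 V.
With the supply zeroed, Ra and Rb appear in parallel from the tap: R_th = Ra‖Rb = (270 × 434)/704.0 = 166 kΩ.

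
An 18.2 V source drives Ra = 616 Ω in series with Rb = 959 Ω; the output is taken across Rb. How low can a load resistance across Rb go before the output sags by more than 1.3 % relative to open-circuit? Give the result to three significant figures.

Output resistance R_th = Ra‖Rb = (616 × 959)/1575 = 375.1 Ω.
The fractional drop is R_th/(R_th + R_L); requiring this ≤ 0.0130 gives R_L ≥ R_th(1/0.0130 − 1) = 375.1 × 75.92 = 28.5 kΩ.

R_L(min) ≈ 28.5 kΩ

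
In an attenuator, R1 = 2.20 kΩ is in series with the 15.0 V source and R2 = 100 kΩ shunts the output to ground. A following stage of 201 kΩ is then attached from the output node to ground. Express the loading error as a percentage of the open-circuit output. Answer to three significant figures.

The divider's output (Thévenin) resistance is R1‖R2 = 2.153 kΩ.
Fractional drop under load = R_th/(R_th + R_L) = 2.153 / (2.153 + 201) = 0.01060.
So the output falls by 1.06 %.

1.06 %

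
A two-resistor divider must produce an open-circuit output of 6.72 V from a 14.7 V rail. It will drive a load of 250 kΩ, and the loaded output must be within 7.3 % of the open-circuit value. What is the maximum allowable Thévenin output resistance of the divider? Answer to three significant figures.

Loading drop = R_th/(R_th + R_L) ≤ 0.0730, so R_th ≤ R_L · ε/(1−ε) = 250 kΩ × 0.0730/0.9270 = 19.7 kΩ.

R_th ≤ 19.7 kΩ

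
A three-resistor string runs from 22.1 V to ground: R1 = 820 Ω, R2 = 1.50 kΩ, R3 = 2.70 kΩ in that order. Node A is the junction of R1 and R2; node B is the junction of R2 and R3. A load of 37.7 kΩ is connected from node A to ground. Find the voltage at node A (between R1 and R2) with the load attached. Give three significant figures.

V ≈ 18.2 V

Below node A the series string R2+R3 = 4200 Ω sits in parallel with the 37700 Ω load: 3779 Ω.
V_A = 22.1 × 3779/(820 + 3779) = 18.2 V.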